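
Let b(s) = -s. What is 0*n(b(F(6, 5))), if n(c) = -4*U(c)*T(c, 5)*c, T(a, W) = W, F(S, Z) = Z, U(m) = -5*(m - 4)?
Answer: 0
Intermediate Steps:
U(m) = 20 - 5*m (U(m) = -5*(-4 + m) = 20 - 5*m)
n(c) = -4*c*(100 - 25*c) (n(c) = -4*(20 - 5*c)*5*c = -4*(100 - 25*c)*c = -4*c*(100 - 25*c))
0*n(b(F(6, 5))) = 0*(100*(-1*5)*(-4 - 1*5)) = 0*(100*(-5)*(-4 - 5)) = 0*(100*(-5)*(-9)) = 0*4500 = 0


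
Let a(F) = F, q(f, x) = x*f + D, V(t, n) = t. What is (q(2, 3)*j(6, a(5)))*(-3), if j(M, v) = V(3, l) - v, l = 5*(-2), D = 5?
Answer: 66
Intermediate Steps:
l = -10
q(f, x) = 5 + f*x (q(f, x) = x*f + 5 = f*x + 5 = 5 + f*x)
j(M, v) = 3 - v
(q(2, 3)*j(6, a(5)))*(-3) = ((5 + 2*3)*(3 - 1*5))*(-3) = ((5 + 6)*(3 - 5))*(-3) = (11*(-2))*(-3) = -22*(-3) = 66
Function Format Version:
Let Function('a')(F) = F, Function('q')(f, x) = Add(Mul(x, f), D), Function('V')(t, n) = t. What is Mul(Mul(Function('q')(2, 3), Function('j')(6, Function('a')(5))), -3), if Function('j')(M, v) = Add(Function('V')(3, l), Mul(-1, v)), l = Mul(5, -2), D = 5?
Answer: 66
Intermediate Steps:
l = -10
Function('q')(f, x) = Add(5, Mul(f, x)) (Function('q')(f, x) = Add(Mul(x, f), 5) = Add(Mul(f, x), 5) = Add(5, Mul(f, x)))
Function('j')(M, v) = Add(3, Mul(-1, v))
Mul(Mul(Function('q')(2, 3), Function('j')(6, Function('a')(5))), -3) = Mul(Mul(Add(5, Mul(2, 3)), Add(3, Mul(-1, 5))), -3) = Mul(Mul(Add(5, 6), Add(3, -5)), -3) = Mul(Mul(11, -2), -3) = Mul(-22, -3) = 66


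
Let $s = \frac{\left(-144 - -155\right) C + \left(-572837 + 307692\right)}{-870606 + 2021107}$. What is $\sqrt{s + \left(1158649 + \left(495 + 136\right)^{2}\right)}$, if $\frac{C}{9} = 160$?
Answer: $\frac{9 \sqrt{25440435075286605}}{1150501} \approx 1247.7$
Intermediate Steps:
$C = 1440$ ($C = 9 \cdot 160 = 1440$)
$s = - \frac{249305}{1150501}$ ($s = \frac{\left(-144 - -155\right) 1440 + \left(-572837 + 307692\right)}{-870606 + 2021107} = \frac{\left(-144 + \left(-24 + 179\right)\right) 1440 - 265145}{1150501} = \left(\left(-144 + 155\right) 1440 - 265145\right) \frac{1}{1150501} = \left(11 \cdot 1440 - 265145\right) \frac{1}{1150501} = \left(15840 - 265145\right) \frac{1}{1150501} = \left(-249305\right) \frac{1}{1150501} = - \frac{249305}{1150501} \approx -0.21669$)
$\sqrt{s + \left(1158649 + \left(495 + 136\right)^{2}\right)} = \sqrt{- \frac{249305}{1150501} + \left(1158649 + \left(495 + 136\right)^{2}\right)} = \sqrt{- \frac{249305}{1150501} + \left(1158649 + 631^{2}\right)} = \sqrt{- \frac{249305}{1150501} + \left(1158649 + 398161\right)} = \sqrt{- \frac{249305}{1150501} + 1556810} = \sqrt{\frac{1791111212505}{1150501}} = \frac{9 \sqrt{25440435075286605}}{1150501}$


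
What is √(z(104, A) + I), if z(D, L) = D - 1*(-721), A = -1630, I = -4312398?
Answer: I*√4311573 ≈ 2076.4*I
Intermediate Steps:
z(D, L) = 721 + D (z(D, L) = D + 721 = 721 + D)
√(z(104, A) + I) = √((721 + 104) - 4312398) = √(825 - 4312398) = √(-4311573) = I*√4311573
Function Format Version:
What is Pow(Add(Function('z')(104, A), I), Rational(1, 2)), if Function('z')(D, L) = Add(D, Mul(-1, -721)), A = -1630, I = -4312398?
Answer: Mul(I, Pow(4311573, Rational(1, 2))) ≈ Mul(2076.4, I)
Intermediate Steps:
Function('z')(D, L) = Add(721, D) (Function('z')(D, L) = Add(D, 721) = Add(721, D))
Pow(Add(Function('z')(104, A), I), Rational(1, 2)) = Pow(Add(Add(721, 104), -4312398), Rational(1, 2)) = Pow(Add(825, -4312398), Rational(1, 2)) = Pow(-4311573, Rational(1, 2)) = Mul(I, Pow(4311573, Rational(1, 2)))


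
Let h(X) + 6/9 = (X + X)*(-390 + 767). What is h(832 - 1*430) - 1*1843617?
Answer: -4621529/3 ≈ -1.5405e+6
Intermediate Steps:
h(X) = -⅔ + 754*X (h(X) = -⅔ + (X + X)*(-390 + 767) = -⅔ + (2*X)*377 = -⅔ + 754*X)
h(832 - 1*430) - 1*1843617 = (-⅔ + 754*(832 - 1*430)) - 1*1843617 = (-⅔ + 754*(832 - 430)) - 1843617 = (-⅔ + 754*402) - 1843617 = (-⅔ + 303108) - 1843617 = 909322/3 - 1843617 = -4621529/3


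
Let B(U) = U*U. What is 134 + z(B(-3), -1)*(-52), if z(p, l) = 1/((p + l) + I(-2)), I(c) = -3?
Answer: 618/5 ≈ 123.60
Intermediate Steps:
B(U) = U**2
z(p, l) = 1/(-3 + l + p) (z(p, l) = 1/((p + l) - 3) = 1/((l + p) - 3) = 1/(-3 + l + p))
134 + z(B(-3), -1)*(-52) = 134 - 52/(-3 - 1 + (-3)**2) = 134 - 52/(-3 - 1 + 9) = 134 - 52/5 = 618/5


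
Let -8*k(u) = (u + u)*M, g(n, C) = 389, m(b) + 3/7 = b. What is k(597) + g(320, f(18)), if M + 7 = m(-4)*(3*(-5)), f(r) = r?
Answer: -59365/7 ≈ -8480.7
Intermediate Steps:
m(b) = -3/7 + b
M = 416/7 (M = -7 + (-3/7 - 4)*(3*(-5)) = -7 - 31/7*(-15) = -7 + 465/7 = 416/7 ≈ 59.429)
k(u) = -104*u/7 (k(u) = -(u + u)*416/(8*7) = -2*u*416/(8*7) = -104*u/7)
k(597) + g(320, f(18)) = -104/7*597 + 389 = -62088/7 + 389 = -59365/7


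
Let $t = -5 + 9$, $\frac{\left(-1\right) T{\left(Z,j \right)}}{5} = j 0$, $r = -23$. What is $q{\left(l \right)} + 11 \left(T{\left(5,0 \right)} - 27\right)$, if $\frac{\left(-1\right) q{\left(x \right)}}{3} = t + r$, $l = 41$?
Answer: $-240$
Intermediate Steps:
$T{\left(Z,j \right)} = 0$ ($T{\left(Z,j \right)} = - 5 j 0 = \left(-5\right) 0 = 0$)
$t = 4$
$q{\left(x \right)} = 57$ ($q{\left(x \right)} = - 3 \left(4 - 23\right) = \left(-3\right) \left(-19\right) = 57$)
$q{\left(l \right)} + 11 \left(T{\left(5,0 \right)} - 27\right) = 57 + 11 \left(0 - 27\right) = 57 + 11 \left(-27\right) = 57 - 297 = -240$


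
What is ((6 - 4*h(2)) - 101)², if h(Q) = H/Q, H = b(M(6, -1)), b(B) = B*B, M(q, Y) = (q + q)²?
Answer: 1727815489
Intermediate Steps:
M(q, Y) = 4*q² (M(q, Y) = (2*q)² = 4*q²)
b(B) = B²
H = 20736 (H = (4*6²)² = (4*36)² = 144² = 20736)
h(Q) = 20736/Q
((6 - 4*h(2)) - 101)² = ((6 - 82944/2) - 101)² = ((6 - 4*10368) - 101)² = ((6 - 41472) - 101)² = (-41466 - 101)² = (-41567)² = 1727815489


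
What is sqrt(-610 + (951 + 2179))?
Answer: 6*sqrt(70) ≈ 50.200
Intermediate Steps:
sqrt(-610 + (951 + 2179)) = sqrt(-610 + 3130) = sqrt(2520) = 6*sqrt(70)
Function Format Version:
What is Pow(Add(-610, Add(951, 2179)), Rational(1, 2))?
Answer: Mul(6, Pow(70, Rational(1, 2))) ≈ 50.200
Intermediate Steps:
Pow(Add(-610, Add(951, 2179)), Rational(1, 2)) = Pow(Add(-610, 3130), Rational(1, 2)) = Pow(2520, Rational(1, 2)) = Mul(6, Pow(70, Rational(1, 2)))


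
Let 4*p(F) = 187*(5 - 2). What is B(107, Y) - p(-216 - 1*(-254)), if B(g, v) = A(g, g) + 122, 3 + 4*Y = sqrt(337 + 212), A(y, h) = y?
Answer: 355/4 ≈ 88.750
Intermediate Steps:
Y = -3/4 + 3*sqrt(61)/4 (Y = -3/4 + sqrt(337 + 212)/4 = -3/4 + sqrt(549)/4 = -3/4 + (3*sqrt(61))/4 = -3/4 + 3*sqrt(61)/4 ≈ 5.1077)
p(F) = 561/4 (p(F) = (187*(5 - 2))/4 = (187*3)/4 = (1/4)*561 = 561/4)
B(g, v) = 122 + g (B(g, v) = g + 122 = 122 + g)
B(107, Y) - p(-216 - 1*(-254)) = (122 + 107) - 1*561/4 = 229 - 561/4 = 355/4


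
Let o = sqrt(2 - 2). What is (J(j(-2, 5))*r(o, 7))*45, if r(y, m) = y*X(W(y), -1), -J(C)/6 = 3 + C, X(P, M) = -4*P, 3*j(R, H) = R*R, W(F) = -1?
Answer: 0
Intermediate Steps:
j(R, H) = R**2/3 (j(R, H) = (R*R)/3 = R**2/3)
o = 0 (o = sqrt(0) = 0)
J(C) = -18 - 6*C (J(C) = -6*(3 + C) = -18 - 6*C)
r(y, m) = 4*y (r(y, m) = y*(-4*(-1)) = y*4 = 4*y)
(J(j(-2, 5))*r(o, 7))*45 = ((-18 - 2*(-2)**2)*(4*0))*45 = ((-18 - 2*4)*0)*45 = ((-18 - 6*4/3)*0)*45 = ((-18 - 8)*0)*45 = -26*0*45 = 0*45 = 0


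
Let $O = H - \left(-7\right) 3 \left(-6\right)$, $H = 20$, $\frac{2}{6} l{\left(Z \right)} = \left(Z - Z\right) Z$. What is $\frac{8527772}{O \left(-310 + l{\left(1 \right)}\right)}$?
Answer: $\frac{2131943}{8215} \approx 259.52$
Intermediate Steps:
$l{\left(Z \right)} = 0$ ($l{\left(Z \right)} = 3 \left(Z - Z\right) Z = 3 \cdot 0 Z = 3 \cdot 0 = 0$)
$O = -106$ ($O = 20 - \left(-7\right) 3 \left(-6\right) = 20 - \left(-21\right) \left(-6\right) = 20 - 126 = -106$)
$\frac{8527772}{O \left(-310 + l{\left(1 \right)}\right)} = \frac{8527772}{\left(-106\right) \left(-310 + 0\right)} = \frac{8527772}{\left(-106\right) \left(-310\right)} = \frac{8527772}{32860} = 8527772 \cdot \frac{1}{32860} = \frac{2131943}{8215}$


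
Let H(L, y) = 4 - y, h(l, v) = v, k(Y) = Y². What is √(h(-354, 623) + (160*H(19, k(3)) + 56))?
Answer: 11*I ≈ 11.0*I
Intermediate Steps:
√(h(-354, 623) + (160*H(19, k(3)) + 56)) = √(623 + (160*(4 - 1*3²) + 56)) = √(623 + (160*(4 - 1*9) + 56)) = √(623 + (160*(4 - 9) + 56)) = √(623 + (160*(-5) + 56)) = √(623 + (-800 + 56)) = √(623 - 744) = √(-121) = 11*I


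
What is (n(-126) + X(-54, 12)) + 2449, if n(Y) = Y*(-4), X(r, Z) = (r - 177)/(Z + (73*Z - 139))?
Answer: 315938/107 ≈ 2952.7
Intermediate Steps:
X(r, Z) = (-177 + r)/(-139 + 74*Z) (X(r, Z) = (-177 + r)/(Z + (-139 + 73*Z)) = (-177 + r)/(-139 + 74*Z))
n(Y) = -4*Y
(n(-126) + X(-54, 12)) + 2449 = (-4*(-126) + (-177 - 54)/(-139 + 74*12)) + 2449 = (504 - 231/(-139 + 888)) + 2449 = (504 - 231/749) + 2449 = (504 + (1/749)*(-231)) + 2449 = (504 - 33/107) + 2449 = 53895/107 + 2449 = 315938/107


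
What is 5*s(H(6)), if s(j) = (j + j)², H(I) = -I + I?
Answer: 0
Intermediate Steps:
H(I) = 0
s(j) = 4*j² (s(j) = (2*j)² = 4*j²)
5*s(H(6)) = 5*(4*0²) = 5*(4*0) = 5*0 = 0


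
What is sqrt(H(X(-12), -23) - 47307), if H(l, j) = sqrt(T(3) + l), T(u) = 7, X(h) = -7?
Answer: I*sqrt(47307) ≈ 217.5*I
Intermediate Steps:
H(l, j) = sqrt(7 + l)
sqrt(H(X(-12), -23) - 47307) = sqrt(sqrt(7 - 7) - 47307) = sqrt(sqrt(0) - 47307) = sqrt(0 - 47307) = sqrt(-47307) = I*sqrt(47307)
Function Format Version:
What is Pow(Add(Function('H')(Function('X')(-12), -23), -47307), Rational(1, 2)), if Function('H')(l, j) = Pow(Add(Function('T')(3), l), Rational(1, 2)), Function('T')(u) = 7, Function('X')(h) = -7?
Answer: Mul(I, Pow(47307, Rational(1, 2))) ≈ Mul(217.50, I)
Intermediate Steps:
Function('H')(l, j) = Pow(Add(7, l), Rational(1, 2))
Pow(Add(Function('H')(Function('X')(-12), -23), -47307), Rational(1, 2)) = Pow(Add(Pow(Add(7, -7), Rational(1, 2)), -47307), Rational(1, 2)) = Pow(Add(Pow(0, Rational(1, 2)), -47307), Rational(1, 2)) = Pow(Add(0, -47307), Rational(1, 2)) = Pow(-47307, Rational(1, 2)) = Mul(I, Pow(47307, Rational(1, 2)))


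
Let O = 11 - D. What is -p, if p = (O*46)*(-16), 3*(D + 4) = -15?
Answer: 14720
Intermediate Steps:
D = -9 (D = -4 + (1/3)*(-15) = -4 - 5 = -9)
O = 20 (O = 11 - 1*(-9) = 11 + 9 = 20)
p = -14720 (p = (20*46)*(-16) = 920*(-16) = -14720)
-p = -1*(-14720) = 14720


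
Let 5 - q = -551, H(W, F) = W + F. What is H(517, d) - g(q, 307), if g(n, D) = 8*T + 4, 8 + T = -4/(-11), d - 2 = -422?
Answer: 1695/11 ≈ 154.09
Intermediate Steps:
d = -420 (d = 2 - 422 = -420)
T = -84/11 (T = -8 - 4/(-11) = -8 - 4*(-1/11) = -8 + 4/11 = -84/11 ≈ -7.6364)
H(W, F) = F + W
q = 556 (q = 5 - 1*(-551) = 5 + 551 = 556)
g(n, D) = -628/11 (g(n, D) = 8*(-84/11) + 4 = -672/11 + 4 = -628/11)
H(517, d) - g(q, 307) = (-420 + 517) - 1*(-628/11) = 97 + 628/11 = 1695/11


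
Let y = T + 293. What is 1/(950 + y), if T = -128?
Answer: 1/1115 ≈ 0.00089686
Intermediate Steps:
y = 165 (y = -128 + 293 = 165)
1/(950 + y) = 1/(950 + 165) = 1/1115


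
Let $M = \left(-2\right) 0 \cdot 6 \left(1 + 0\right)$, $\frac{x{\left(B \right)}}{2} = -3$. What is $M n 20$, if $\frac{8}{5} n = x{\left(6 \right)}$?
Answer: $0$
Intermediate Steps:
$x{\left(B \right)} = -6$ ($x{\left(B \right)} = 2 \left(-3\right) = -6$)
$n = - \frac{15}{4}$ ($n = \frac{5}{8} \left(-6\right) = - \frac{15}{4} \approx -3.75$)
$M = 0$ ($M = 0 \cdot 6 \cdot 1 = 0 \cdot 1 = 0$)
$M n 20 = 0 \left(- \frac{15}{4}\right) 20 = 0 \cdot 20 = 0$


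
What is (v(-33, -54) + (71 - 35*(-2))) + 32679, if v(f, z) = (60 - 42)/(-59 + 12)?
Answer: 1542522/47 ≈ 32820.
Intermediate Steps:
v(f, z) = -18/47 (v(f, z) = 18/(-47) = 18*(-1/47) = -18/47)
(v(-33, -54) + (71 - 35*(-2))) + 32679 = (-18/47 + (71 - 35*(-2))) + 32679 = (-18/47 + (71 + 70)) + 32679 = (-18/47 + 141) + 32679 = 6609/47 + 32679 = 1542522/47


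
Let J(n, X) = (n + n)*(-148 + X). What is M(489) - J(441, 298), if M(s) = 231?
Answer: -132069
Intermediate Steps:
J(n, X) = 2*n*(-148 + X) (J(n, X) = (2*n)*(-148 + X) = 2*n*(-148 + X))
M(489) - J(441, 298) = 231 - 2*441*(-148 + 298) = 231 - 2*441*150 = 231 - 1*132300 = 231 - 132300 = -132069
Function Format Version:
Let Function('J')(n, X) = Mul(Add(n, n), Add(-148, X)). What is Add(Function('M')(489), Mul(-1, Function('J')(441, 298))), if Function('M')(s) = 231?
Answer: -132069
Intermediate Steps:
Function('J')(n, X) = Mul(2, n, Add(-148, X)) (Function('J')(n, X) = Mul(Mul(2, n), Add(-148, X)) = Mul(2, n, Add(-148, X)))
Add(Function('M')(489), Mul(-1, Function('J')(441, 298))) = Add(231, Mul(-1, Mul(2, 441, Add(-148, 298)))) = Add(231, Mul(-1, Mul(2, 441, 150))) = Add(231, Mul(-1, 132300)) = Add(231, -132300) = -132069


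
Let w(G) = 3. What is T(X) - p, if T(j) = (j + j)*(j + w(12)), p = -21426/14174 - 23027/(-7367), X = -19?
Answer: 31659367154/52209929 ≈ 606.39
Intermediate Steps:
p = 84269678/52209929 (p = -21426*1/14174 - 23027*(-1/7367) = -10713/7087 + 23027/7367 = 84269678/52209929 ≈ 1.6141)
T(j) = 2*j*(3 + j) (T(j) = (j + j)*(j + 3) = (2*j)*(3 + j) = 2*j*(3 + j))
T(X) - p = 2*(-19)*(3 - 19) - 1*84269678/52209929 = 2*(-19)*(-16) - 84269678/52209929 = 608 - 84269678/52209929 = 31659367154/52209929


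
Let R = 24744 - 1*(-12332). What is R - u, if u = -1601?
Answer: 38677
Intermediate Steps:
R = 37076 (R = 24744 + 12332 = 37076)
R - u = 37076 - 1*(-1601) = 37076 + 1601 = 38677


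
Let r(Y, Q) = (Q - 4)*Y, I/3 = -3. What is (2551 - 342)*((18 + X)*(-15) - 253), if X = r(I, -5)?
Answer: -3839242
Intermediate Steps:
I = -9 (I = 3*(-3) = -9)
r(Y, Q) = Y*(-4 + Q) (r(Y, Q) = (-4 + Q)*Y = Y*(-4 + Q))
X = 81 (X = -9*(-4 - 5) = -9*(-9) = 81)
(2551 - 342)*((18 + X)*(-15) - 253) = (2551 - 342)*((18 + 81)*(-15) - 253) = 2209*(99*(-15) - 253) = 2209*(-1485 - 253) = 2209*(-1738) = -3839242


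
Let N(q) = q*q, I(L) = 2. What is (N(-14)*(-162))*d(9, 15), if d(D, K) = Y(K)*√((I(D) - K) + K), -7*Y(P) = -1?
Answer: -4536*√2 ≈ -6414.9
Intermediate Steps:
N(q) = q²
Y(P) = ⅐ (Y(P) = -⅐*(-1) = ⅐)
d(D, K) = √2/7 (d(D, K) = √((2 - K) + K)/7 = √2/7)
(N(-14)*(-162))*d(9, 15) = ((-14)²*(-162))*(√2/7) = (196*(-162))*(√2/7) = -4536*√2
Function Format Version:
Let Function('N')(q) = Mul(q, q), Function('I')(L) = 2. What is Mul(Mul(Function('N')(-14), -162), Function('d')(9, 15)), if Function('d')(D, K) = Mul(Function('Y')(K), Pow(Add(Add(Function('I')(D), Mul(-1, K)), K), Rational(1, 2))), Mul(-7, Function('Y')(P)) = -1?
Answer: Mul(-4536, Pow(2, Rational(1, 2))) ≈ -6414.9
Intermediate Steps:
Function('N')(q) = Pow(q, 2)
Function('Y')(P) = Rational(1, 7) (Function('Y')(P) = Mul(Rational(-1, 7), -1) = Rational(1, 7))
Function('d')(D, K) = Mul(Rational(1, 7), Pow(2, Rational(1, 2))) (Function('d')(D, K) = Mul(Rational(1, 7), Pow(Add(Add(2, Mul(-1, K)), K), Rational(1, 2))) = Mul(Rational(1, 7), Pow(2, Rational(1, 2))))
Mul(Mul(Function('N')(-14), -162), Function('d')(9, 15)) = Mul(Mul(Pow(-14, 2), -162), Mul(Rational(1, 7), Pow(2, Rational(1, 2)))) = Mul(Mul(196, -162), Mul(Rational(1, 7), Pow(2, Rational(1, 2)))) = Mul(-31752, Mul(Rational(1, 7), Pow(2, Rational(1, 2)))) = Mul(-4536, Pow(2, Rational(1, 2)))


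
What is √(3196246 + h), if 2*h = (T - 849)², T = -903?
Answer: √4730998 ≈ 2175.1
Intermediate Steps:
h = 1534752 (h = (-903 - 849)²/2 = (½)*(-1752)² = (½)*3069504 = 1534752)
√(3196246 + h) = √(3196246 + 1534752) = √4730998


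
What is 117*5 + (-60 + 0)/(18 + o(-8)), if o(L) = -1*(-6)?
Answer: 1165/2 ≈ 582.50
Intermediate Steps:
o(L) = 6
117*5 + (-60 + 0)/(18 + o(-8)) = 117*5 + (-60 + 0)/(18 + 6) = 585 - 60/24 = 585 - 60*1/24 = 585 - 5/2 = 1165/2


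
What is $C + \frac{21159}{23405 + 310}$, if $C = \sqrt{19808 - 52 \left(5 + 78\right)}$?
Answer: $\frac{2351}{2635} + 2 \sqrt{3873} \approx 125.36$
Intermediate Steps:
$C = 2 \sqrt{3873}$ ($C = \sqrt{19808 - 4316} = \sqrt{15492} = 2 \sqrt{3873} \approx 124.47$)
$C + \frac{21159}{23405 + 310} = 2 \sqrt{3873} + \frac{21159}{23405 + 310} = 2 \sqrt{3873} + \frac{21159}{23715} = 2 \sqrt{3873} + 21159 \cdot \frac{1}{23715} = 2 \sqrt{3873} + \frac{2351}{2635} = \frac{2351}{2635} + 2 \sqrt{3873}$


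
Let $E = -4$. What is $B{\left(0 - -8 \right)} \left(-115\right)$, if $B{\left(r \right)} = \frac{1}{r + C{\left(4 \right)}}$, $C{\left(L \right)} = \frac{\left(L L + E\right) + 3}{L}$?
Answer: $- \frac{460}{47} \approx -9.7872$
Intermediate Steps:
$C{\left(L \right)} = \frac{-1 + L^{2}}{L}$ ($C{\left(L \right)} = \frac{\left(L L - 4\right) + 3}{L} = \frac{\left(L^{2} - 4\right) + 3}{L} = \frac{\left(-4 + L^{2}\right) + 3}{L} = \frac{-1 + L^{2}}{L}$)
$B{\left(r \right)} = \frac{1}{\frac{15}{4} + r}$ ($B{\left(r \right)} = \frac{1}{r + \left(4 - \frac{1}{4}\right)} = \frac{1}{r + \frac{15}{4}} = \frac{1}{\frac{15}{4} + r}$)
$B{\left(0 - -8 \right)} \left(-115\right) = \frac{4}{15 + 4 \left(0 - -8\right)} \left(-115\right) = \frac{4}{15 + 4 \left(0 + 8\right)} \left(-115\right) = \frac{4}{15 + 4 \cdot 8} \left(-115\right) = \frac{4}{15 + 32} \left(-115\right) = \frac{4}{47} \left(-115\right) = - \frac{460}{47}$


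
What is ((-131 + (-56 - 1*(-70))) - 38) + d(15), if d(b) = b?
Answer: -140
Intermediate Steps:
((-131 + (-56 - 1*(-70))) - 38) + d(15) = ((-131 + (-56 - 1*(-70))) - 38) + 15 = ((-131 + (-56 + 70)) - 38) + 15 = ((-131 + 14) - 38) + 15 = (-117 - 38) + 15 = -155 + 15 = -140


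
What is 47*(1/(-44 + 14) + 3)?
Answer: 4183/30 ≈ 139.43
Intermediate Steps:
47*(1/(-44 + 14) + 3) = 47*(1/(-30) + 3) = 47*(-1/30 + 3) = 47*(89/30) = 4183/30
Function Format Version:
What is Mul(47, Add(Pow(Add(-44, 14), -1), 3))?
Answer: Rational(4183, 30) ≈ 139.43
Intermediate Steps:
Mul(47, Add(Pow(Add(-44, 14), -1), 3)) = Mul(47, Add(Pow(-30, -1), 3)) = Mul(47, Add(Rational(-1, 30), 3)) = Mul(47, Rational(89, 30)) = Rational(4183, 30)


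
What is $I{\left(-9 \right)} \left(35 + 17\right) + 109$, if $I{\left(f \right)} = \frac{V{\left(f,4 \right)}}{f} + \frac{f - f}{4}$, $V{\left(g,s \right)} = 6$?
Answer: $\frac{223}{3} \approx 74.333$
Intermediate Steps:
$I{\left(f \right)} = \frac{6}{f}$ ($I{\left(f \right)} = \frac{6}{f} + \frac{f - f}{4} = \frac{6}{f} + 0 \cdot \frac{1}{4} = \frac{6}{f} + 0 = \frac{6}{f}$)
$I{\left(-9 \right)} \left(35 + 17\right) + 109 = \frac{6}{-9} \left(35 + 17\right) + 109 = 6 \left(- \frac{1}{9}\right) 52 + 109 = \left(- \frac{2}{3}\right) 52 + 109 = - \frac{104}{3} + 109 = \frac{223}{3}$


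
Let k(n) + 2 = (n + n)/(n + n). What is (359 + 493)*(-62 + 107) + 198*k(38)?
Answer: 38142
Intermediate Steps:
k(n) = -1 (k(n) = -2 + (n + n)/(n + n) = -2 + (2*n)/((2*n)) = -2 + (2*n)*(1/(2*n)) = -2 + 1 = -1)
(359 + 493)*(-62 + 107) + 198*k(38) = (359 + 493)*(-62 + 107) + 198*(-1) = 852*45 - 198 = 38340 - 198 = 38142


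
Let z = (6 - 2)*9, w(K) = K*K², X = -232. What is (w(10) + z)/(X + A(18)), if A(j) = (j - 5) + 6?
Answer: -1036/213 ≈ -4.8638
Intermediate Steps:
w(K) = K³
A(j) = 1 + j (A(j) = (-5 + j) + 6 = 1 + j)
z = 36 (z = 4*9 = 36)
(w(10) + z)/(X + A(18)) = (10³ + 36)/(-232 + (1 + 18)) = (1000 + 36)/(-232 + 19) = 1036/(-213) = 1036*(-1/213) = -1036/213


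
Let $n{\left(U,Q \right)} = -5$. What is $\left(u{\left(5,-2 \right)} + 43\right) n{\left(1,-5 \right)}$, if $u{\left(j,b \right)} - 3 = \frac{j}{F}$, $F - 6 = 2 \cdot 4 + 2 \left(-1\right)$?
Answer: $- \frac{2785}{12} \approx -232.08$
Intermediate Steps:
$F = 12$ ($F = 6 + \left(2 \cdot 4 + 2 \left(-1\right)\right) = 6 + \left(8 - 2\right) = 6 + 6 = 12$)
$u{\left(j,b \right)} = 3 + \frac{j}{12}$
$\left(u{\left(5,-2 \right)} + 43\right) n{\left(1,-5 \right)} = \left(\left(3 + \frac{1}{12} \cdot 5\right) + 43\right) \left(-5\right) = \left(\left(3 + \frac{5}{12}\right) + 43\right) \left(-5\right) = \left(\frac{41}{12} + 43\right) \left(-5\right) = \frac{557}{12} \left(-5\right) = - \frac{2785}{12}$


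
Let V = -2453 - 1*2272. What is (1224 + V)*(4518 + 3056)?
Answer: -26516574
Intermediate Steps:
V = -4725 (V = -2453 - 2272 = -4725)
(1224 + V)*(4518 + 3056) = (1224 - 4725)*(4518 + 3056) = -3501*7574 = -26516574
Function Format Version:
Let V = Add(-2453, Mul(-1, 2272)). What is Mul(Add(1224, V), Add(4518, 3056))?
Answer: -26516574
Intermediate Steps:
V = -4725 (V = Add(-2453, -2272) = -4725)
Mul(Add(1224, V), Add(4518, 3056)) = Mul(Add(1224, -4725), Add(4518, 3056)) = Mul(-3501, 7574) = -26516574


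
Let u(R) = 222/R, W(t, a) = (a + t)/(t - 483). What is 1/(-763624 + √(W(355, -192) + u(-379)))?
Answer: -37044927488/28288395708186705 - 8*I*√68366294/28288395708186705 ≈ -1.3095e-6 - 2.3383e-12*I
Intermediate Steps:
W(t, a) = (a + t)/(-483 + t)
1/(-763624 + √(W(355, -192) + u(-379))) = 1/(-763624 + √((-192 + 355)/(-483 + 355) + 222/(-379))) = 1/(-763624 + √(163/(-128) + 222*(-1/379))) = 1/(-763624 + √(-1/128*163 - 222/379)) = 1/(-763624 + √(-163/128 - 222/379)) = 1/(-763624 + √(-90193/48512)) = 1/(-763624 + I*√68366294/6064)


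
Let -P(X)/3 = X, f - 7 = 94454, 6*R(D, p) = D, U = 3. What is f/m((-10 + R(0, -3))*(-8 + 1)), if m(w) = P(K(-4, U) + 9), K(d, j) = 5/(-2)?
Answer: -62974/13 ≈ -4844.2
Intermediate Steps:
R(D, p) = D/6
K(d, j) = -5/2 (K(d, j) = 5*(-½) = -5/2)
f = 94461 (f = 7 + 94454 = 94461)
P(X) = -3*X
m(w) = -39/2 (m(w) = -3*(-5/2 + 9) = -3*13/2 = -39/2)
f/m((-10 + R(0, -3))*(-8 + 1)) = 94461/(-39/2) = 94461*(-2/39) = -62974/13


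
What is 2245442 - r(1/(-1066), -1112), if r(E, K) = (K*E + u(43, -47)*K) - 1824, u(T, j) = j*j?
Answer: 2507057686/533 ≈ 4.7037e+6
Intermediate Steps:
u(T, j) = j²
r(E, K) = -1824 + 2209*K + E*K (r(E, K) = (K*E + (-47)²*K) - 1824 = (E*K + 2209*K) - 1824 = (2209*K + E*K) - 1824 = -1824 + 2209*K + E*K)
2245442 - r(1/(-1066), -1112) = 2245442 - (-1824 + 2209*(-1112) - 1112/(-1066)) = 2245442 - (-1824 - 2456408 - 1/1066*(-1112)) = 2245442 - (-1824 - 2456408 + 556/533) = 2245442 - 1*(-1310237100/533) = 2245442 + 1310237100/533 = 2507057686/533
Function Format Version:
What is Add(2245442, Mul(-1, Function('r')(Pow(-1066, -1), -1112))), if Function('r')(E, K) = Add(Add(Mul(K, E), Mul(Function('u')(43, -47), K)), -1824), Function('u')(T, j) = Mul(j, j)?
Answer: Rational(2507057686, 533) ≈ 4.7037e+6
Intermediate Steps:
Function('u')(T, j) = Pow(j, 2)
Function('r')(E, K) = Add(-1824, Mul(2209, K), Mul(E, K)) (Function('r')(E, K) = Add(Add(Mul(K, E), Mul(Pow(-47, 2), K)), -1824) = Add(Add(Mul(E, K), Mul(2209, K)), -1824) = Add(Add(Mul(2209, K), Mul(E, K)), -1824) = Add(-1824, Mul(2209, K), Mul(E, K)))
Add(2245442, Mul(-1, Function('r')(Pow(-1066, -1), -1112))) = Add(2245442, Mul(-1, Add(-1824, Mul(2209, -1112), Mul(Pow(-1066, -1), -1112)))) = Add(2245442, Mul(-1, Add(-1824, -2456408, Mul(Rational(-1, 1066), -1112)))) = Add(2245442, Mul(-1, Add(-1824, -2456408, Rational(556, 533)))) = Add(2245442, Mul(-1, Rational(-1310237100, 533))) = Add(2245442, Rational(1310237100, 533)) = Rational(2507057686, 533)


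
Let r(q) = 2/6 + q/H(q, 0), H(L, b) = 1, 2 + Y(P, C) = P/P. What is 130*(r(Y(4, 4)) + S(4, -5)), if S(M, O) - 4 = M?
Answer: 2860/3 ≈ 953.33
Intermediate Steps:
Y(P, C) = -1 (Y(P, C) = -2 + P/P = -2 + 1 = -1)
S(M, O) = 4 + M
r(q) = ⅓ + q (r(q) = 2/6 + q/1 = 2*(⅙) + q*1 = ⅓ + q)
130*(r(Y(4, 4)) + S(4, -5)) = 130*((⅓ - 1) + (4 + 4)) = 130*(-⅔ + 8) = 130*(22/3) = 2860/3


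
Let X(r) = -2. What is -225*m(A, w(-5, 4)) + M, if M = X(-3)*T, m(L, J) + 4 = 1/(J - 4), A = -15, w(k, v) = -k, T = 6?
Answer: 663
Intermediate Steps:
m(L, J) = -4 + 1/(-4 + J) (m(L, J) = -4 + 1/(J - 4) = -4 + 1/(-4 + J))
M = -12 (M = -2*6 = -12)
-225*m(A, w(-5, 4)) + M = -225*(17 - (-4)*(-5))/(-4 - 1*(-5)) - 12 = -225*(17 - 4*5)/(-4 + 5) - 12 = -225*(17 - 20)/1 - 12 = -225*(-3) - 12 = 675 - 12 = 663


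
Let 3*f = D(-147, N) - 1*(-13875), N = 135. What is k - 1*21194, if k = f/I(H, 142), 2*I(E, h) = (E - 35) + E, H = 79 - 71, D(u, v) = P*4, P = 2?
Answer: -1235824/57 ≈ -21681.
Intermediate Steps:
D(u, v) = 8 (D(u, v) = 2*4 = 8)
H = 8
I(E, h) = -35/2 + E (I(E, h) = ((E - 35) + E)/2 = ((-35 + E) + E)/2 = (-35 + 2*E)/2 = -35/2 + E)
f = 13883/3 (f = (8 - 1*(-13875))/3 = (8 + 13875)/3 = (⅓)*13883 = 13883/3 ≈ 4627.7)
k = -27766/57 (k = 13883/(3*(-35/2 + 8)) = 13883/(3*(-19/2)) = (13883/3)*(-2/19) = -27766/57 ≈ -487.12)
k - 1*21194 = -27766/57 - 1*21194 = -27766/57 - 21194 = -1235824/57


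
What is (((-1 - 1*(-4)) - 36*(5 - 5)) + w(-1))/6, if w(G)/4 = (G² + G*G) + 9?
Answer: 47/6 ≈ 7.8333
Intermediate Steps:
w(G) = 36 + 8*G² (w(G) = 4*((G² + G*G) + 9) = 4*((G² + G²) + 9) = 4*(2*G² + 9) = 4*(9 + 2*G²) = 36 + 8*G²)
(((-1 - 1*(-4)) - 36*(5 - 5)) + w(-1))/6 = (((-1 - 1*(-4)) - 36*(5 - 5)) + (36 + 8*(-1)²))/6 = (((-1 + 4) - 36*0) + (36 + 8*1))/6 = ((3 - 6*0) + (36 + 8))/6 = ((3 + 0) + 44)/6 = (3 + 44)/6 = (⅙)*47 = 47/6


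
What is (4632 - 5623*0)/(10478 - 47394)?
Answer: -1158/9229 ≈ -0.12547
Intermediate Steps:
(4632 - 5623*0)/(10478 - 47394) = (4632 + 0)/(-36916) = 4632*(-1/36916) = -1158/9229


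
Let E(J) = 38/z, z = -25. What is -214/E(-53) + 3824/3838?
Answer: 272087/1919 ≈ 141.79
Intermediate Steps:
E(J) = -38/25 (E(J) = 38/(-25) = 38*(-1/25) = -38/25)
-214/E(-53) + 3824/3838 = -214/(-38/25) + 3824/3838 = -214*(-25/38) + 3824*(1/3838) = 2675/19 + 1912/1919 = 272087/1919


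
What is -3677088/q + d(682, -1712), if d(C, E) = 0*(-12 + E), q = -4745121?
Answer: 1225696/1581707 ≈ 0.77492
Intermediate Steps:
d(C, E) = 0
-3677088/q + d(682, -1712) = -3677088/(-4745121) + 0 = -3677088*(-1/4745121) + 0 = 1225696/1581707 + 0 = 1225696/1581707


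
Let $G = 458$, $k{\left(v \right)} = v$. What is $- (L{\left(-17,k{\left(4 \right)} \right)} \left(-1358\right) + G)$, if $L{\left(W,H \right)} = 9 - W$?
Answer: $34850$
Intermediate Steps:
$- (L{\left(-17,k{\left(4 \right)} \right)} \left(-1358\right) + G) = - (\left(9 - -17\right) \left(-1358\right) + 458) = - (\left(9 + 17\right) \left(-1358\right) + 458) = - (26 \left(-1358\right) + 458) = - (-35308 + 458) = \left(-1\right) \left(-34850\right) = 34850$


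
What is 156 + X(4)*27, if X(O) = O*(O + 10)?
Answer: 1668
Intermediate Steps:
X(O) = O*(10 + O)
156 + X(4)*27 = 156 + (4*(10 + 4))*27 = 156 + (4*14)*27 = 156 + 56*27 = 156 + 1512 = 1668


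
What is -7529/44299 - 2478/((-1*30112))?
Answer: -58470163/666965744 ≈ -0.087666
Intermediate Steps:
-7529/44299 - 2478/((-1*30112)) = -7529*1/44299 - 2478/(-30112) = -7529/44299 - 2478*(-1/30112) = -7529/44299 + 1239/15056 = -58470163/666965744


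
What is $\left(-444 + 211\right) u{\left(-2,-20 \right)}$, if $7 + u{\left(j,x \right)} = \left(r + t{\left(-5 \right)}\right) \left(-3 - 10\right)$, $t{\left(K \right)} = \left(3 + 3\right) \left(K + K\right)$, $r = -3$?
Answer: $-189196$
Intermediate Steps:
$t{\left(K \right)} = 12 K$ ($t{\left(K \right)} = 6 \cdot 2 K = 12 K$)
$u{\left(j,x \right)} = 812$ ($u{\left(j,x \right)} = -7 + \left(-3 + 12 \left(-5\right)\right) \left(-3 - 10\right) = -7 + \left(-3 - 60\right) \left(-13\right) = -7 - -819 = -7 + 819 = 812$)
$\left(-444 + 211\right) u{\left(-2,-20 \right)} = \left(-444 + 211\right) 812 = \left(-233\right) 812 = -189196$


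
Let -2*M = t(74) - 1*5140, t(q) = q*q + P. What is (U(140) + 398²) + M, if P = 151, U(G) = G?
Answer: 316601/2 ≈ 1.5830e+5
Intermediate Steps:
t(q) = 151 + q² (t(q) = q*q + 151 = q² + 151 = 151 + q²)
M = -487/2 (M = -((151 + 74²) - 1*5140)/2 = -((151 + 5476) - 5140)/2 = -(5627 - 5140)/2 = -½*487 = -487/2 ≈ -243.50)
(U(140) + 398²) + M = (140 + 398²) - 487/2 = (140 + 158404) - 487/2 = 158544 - 487/2 = 316601/2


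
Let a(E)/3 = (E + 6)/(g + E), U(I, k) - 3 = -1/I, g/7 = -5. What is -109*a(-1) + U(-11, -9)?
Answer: 6403/132 ≈ 48.508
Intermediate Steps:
g = -35 (g = 7*(-5) = -35)
U(I, k) = 3 - 1/I
a(E) = 3*(6 + E)/(-35 + E) (a(E) = 3*((E + 6)/(-35 + E)) = 3*((6 + E)/(-35 + E)) = 3*(6 + E)/(-35 + E))
-109*a(-1) + U(-11, -9) = -327*(6 - 1)/(-35 - 1) + (3 - 1/(-11)) = -327*5/(-36) + (3 - 1*(-1/11)) = -327*(-1)*5/36 + (3 + 1/11) = -109*(-5/12) + 34/11 = 545/12 + 34/11 = 6403/132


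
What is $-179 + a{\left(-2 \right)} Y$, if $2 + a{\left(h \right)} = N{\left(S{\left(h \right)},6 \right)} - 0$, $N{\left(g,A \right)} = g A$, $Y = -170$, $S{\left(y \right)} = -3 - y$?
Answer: $1181$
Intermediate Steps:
$N{\left(g,A \right)} = A g$
$a{\left(h \right)} = -20 - 6 h$ ($a{\left(h \right)} = -2 + \left(6 \left(-3 - h\right) - 0\right) = -2 + \left(\left(-18 - 6 h\right) + 0\right) = -2 - \left(18 + 6 h\right) = -20 - 6 h$)
$-179 + a{\left(-2 \right)} Y = -179 + \left(-20 - -12\right) \left(-170\right) = -179 + \left(-20 + 12\right) \left(-170\right) = -179 - -1360 = -179 + 1360 = 1181$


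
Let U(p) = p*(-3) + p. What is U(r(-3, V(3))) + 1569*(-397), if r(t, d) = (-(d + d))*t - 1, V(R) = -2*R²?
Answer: -622675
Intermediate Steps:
r(t, d) = -1 - 2*d*t (r(t, d) = (-2*d)*t - 1 = -2*d*t - 1 = -1 - 2*d*t)
U(p) = -2*p (U(p) = -3*p + p = -2*p)
U(r(-3, V(3))) + 1569*(-397) = -2*(-1 - 2*(-2*3²)*(-3)) + 1569*(-397) = -2*(-1 - 2*(-2*9)*(-3)) - 622893 = -2*(-1 - 2*(-18)*(-3)) - 622893 = -2*(-1 - 108) - 622893 = -2*(-109) - 622893 = 218 - 622893 = -622675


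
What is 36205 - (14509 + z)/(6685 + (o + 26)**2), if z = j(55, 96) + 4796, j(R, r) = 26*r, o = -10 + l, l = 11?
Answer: 268402069/7414 ≈ 36202.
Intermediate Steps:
o = 1 (o = -10 + 11 = 1)
z = 7292 (z = 26*96 + 4796 = 2496 + 4796 = 7292)
36205 - (14509 + z)/(6685 + (o + 26)**2) = 36205 - (14509 + 7292)/(6685 + (1 + 26)**2) = 36205 - 21801/(6685 + 27**2) = 36205 - 21801/(6685 + 729) = 36205 - 21801/7414 = 268402069/7414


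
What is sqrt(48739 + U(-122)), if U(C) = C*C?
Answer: sqrt(63623) ≈ 252.24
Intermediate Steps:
U(C) = C**2
sqrt(48739 + U(-122)) = sqrt(48739 + (-122)**2) = sqrt(48739 + 14884) = sqrt(63623)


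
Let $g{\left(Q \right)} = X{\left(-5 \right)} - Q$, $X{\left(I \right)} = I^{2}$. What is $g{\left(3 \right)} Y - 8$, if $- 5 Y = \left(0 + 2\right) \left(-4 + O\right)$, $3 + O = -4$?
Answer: $\frac{444}{5} \approx 88.8$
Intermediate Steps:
$O = -7$ ($O = -3 - 4 = -7$)
$Y = \frac{22}{5}$ ($Y = - \frac{\left(0 + 2\right) \left(-4 - 7\right)}{5} = - \frac{2 \left(-11\right)}{5} = \left(- \frac{1}{5}\right) \left(-22\right) = \frac{22}{5} \approx 4.4$)
$g{\left(Q \right)} = 25 - Q$ ($g{\left(Q \right)} = \left(-5\right)^{2} - Q = 25 - Q$)
$g{\left(3 \right)} Y - 8 = \left(25 - 3\right) \frac{22}{5} - 8 = 22 \cdot \frac{22}{5} - 8 = \frac{484}{5} - 8 = \frac{444}{5}$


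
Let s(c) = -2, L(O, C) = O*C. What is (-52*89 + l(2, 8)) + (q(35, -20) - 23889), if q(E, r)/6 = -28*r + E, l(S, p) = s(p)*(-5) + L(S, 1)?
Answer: -24935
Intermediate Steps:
L(O, C) = C*O
l(S, p) = 10 + S (l(S, p) = -2*(-5) + 1*S = 10 + S)
q(E, r) = -168*r + 6*E (q(E, r) = 6*(-28*r + E) = 6*(E - 28*r) = -168*r + 6*E)
(-52*89 + l(2, 8)) + (q(35, -20) - 23889) = (-52*89 + (10 + 2)) + ((-168*(-20) + 6*35) - 23889) = (-4628 + 12) + ((3360 + 210) - 23889) = -4616 + (3570 - 23889) = -4616 - 20319 = -24935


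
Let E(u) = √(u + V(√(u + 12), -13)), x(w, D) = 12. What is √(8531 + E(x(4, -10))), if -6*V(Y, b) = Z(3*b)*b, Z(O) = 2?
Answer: √(76779 + 21*√3)/3 ≈ 92.385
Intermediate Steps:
V(Y, b) = -b/3
E(u) = √(13/3 + u) (E(u) = √(u - ⅓*(-13)) = √(u + 13/3) = √(13/3 + u))
√(8531 + E(x(4, -10))) = √(8531 + √(39 + 9*12)/3) = √(8531 + √(39 + 108)/3) = √(8531 + √147/3) = √(8531 + (7*√3)/3) = √(8531 + 7*√3/3)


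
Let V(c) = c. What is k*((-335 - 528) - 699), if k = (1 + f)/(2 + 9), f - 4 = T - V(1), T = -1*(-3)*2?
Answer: -1420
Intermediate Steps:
T = 6 (T = 3*2 = 6)
f = 9 (f = 4 + (6 - 1*1) = 4 + (6 - 1) = 4 + 5 = 9)
k = 10/11 (k = (1 + 9)/(2 + 9) = 10/11 ≈ 0.90909)
k*((-335 - 528) - 699) = 10*((-335 - 528) - 699)/11 = 10*(-863 - 699)/11 = (10/11)*(-1562) = -1420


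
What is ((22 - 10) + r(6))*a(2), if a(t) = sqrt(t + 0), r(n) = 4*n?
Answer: 36*sqrt(2) ≈ 50.912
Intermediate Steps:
a(t) = sqrt(t)
((22 - 10) + r(6))*a(2) = ((22 - 10) + 4*6)*sqrt(2) = (12 + 24)*sqrt(2) = 36*sqrt(2)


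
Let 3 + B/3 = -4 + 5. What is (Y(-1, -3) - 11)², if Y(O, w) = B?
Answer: 289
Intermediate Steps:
B = -6 (B = -9 + 3*(-4 + 5) = -9 + 3*1 = -9 + 3 = -6)
Y(O, w) = -6
(Y(-1, -3) - 11)² = (-6 - 11)² = (-17)² = 289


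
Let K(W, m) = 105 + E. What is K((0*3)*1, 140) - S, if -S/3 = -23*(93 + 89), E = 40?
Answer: -12413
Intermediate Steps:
K(W, m) = 145 (K(W, m) = 105 + 40 = 145)
S = 12558 (S = -(-69)*(93 + 89) = -(-69)*182 = -3*(-4186) = 12558)
K((0*3)*1, 140) - S = 145 - 1*12558 = 145 - 12558 = -12413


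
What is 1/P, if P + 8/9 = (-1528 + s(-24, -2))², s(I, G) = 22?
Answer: 9/20412316 ≈ 4.4091e-7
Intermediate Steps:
P = 20412316/9 (P = -8/9 + (-1528 + 22)² = -8/9 + (-1506)² = -8/9 + 2268036 = 20412316/9 ≈ 2.2680e+6)
1/P = 1/(20412316/9) = 9/20412316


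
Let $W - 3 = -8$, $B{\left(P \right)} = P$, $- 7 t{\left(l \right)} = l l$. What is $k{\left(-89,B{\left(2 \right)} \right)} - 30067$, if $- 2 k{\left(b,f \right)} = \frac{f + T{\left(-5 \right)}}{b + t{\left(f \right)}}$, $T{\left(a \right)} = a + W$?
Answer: $- \frac{18852037}{627} \approx -30067.0$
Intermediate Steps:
$t{\left(l \right)} = - \frac{l^{2}}{7}$ ($t{\left(l \right)} = - \frac{l l}{7} = - \frac{l^{2}}{7}$)
$W = -5$ ($W = 3 - 8 = -5$)
$T{\left(a \right)} = -5 + a$ ($T{\left(a \right)} = a - 5 = -5 + a$)
$k{\left(b,f \right)} = - \frac{-10 + f}{2 \left(b - \frac{f^{2}}{7}\right)}$ ($k{\left(b,f \right)} = - \frac{\left(f - 10\right) \frac{1}{b - \frac{f^{2}}{7}}}{2} = - \frac{\left(-10 + f\right) \frac{1}{b - \frac{f^{2}}{7}}}{2} = - \frac{\frac{1}{b - \frac{f^{2}}{7}} \left(-10 + f\right)}{2} = - \frac{-10 + f}{2 \left(b - \frac{f^{2}}{7}\right)}$)
$k{\left(-89,B{\left(2 \right)} \right)} - 30067 = \frac{7 \left(10 - 2\right)}{2 \left(- 2^{2} + 7 \left(-89\right)\right)} - 30067 = \frac{7 \left(10 - 2\right)}{2 \left(\left(-1\right) 4 - 623\right)} - 30067 = \frac{7}{2} \frac{1}{-4 - 623} \cdot 8 - 30067 = \frac{7}{2} \frac{1}{-627} \cdot 8 - 30067 = \frac{7}{2} \left(- \frac{1}{627}\right) 8 - 30067 = - \frac{28}{627} - 30067 = - \frac{18852037}{627}$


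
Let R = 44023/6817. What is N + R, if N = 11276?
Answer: 76912515/6817 ≈ 11282.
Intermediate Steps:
R = 44023/6817 (R = 44023*(1/6817) = 44023/6817 ≈ 6.4578)
N + R = 11276 + 44023/6817 = 76912515/6817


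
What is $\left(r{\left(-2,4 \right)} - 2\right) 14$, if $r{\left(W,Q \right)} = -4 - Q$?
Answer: $-140$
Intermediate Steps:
$\left(r{\left(-2,4 \right)} - 2\right) 14 = \left(\left(-4 - 4\right) - 2\right) 14 = \left(-8 - 2\right) 14 = \left(-10\right) 14 = -140$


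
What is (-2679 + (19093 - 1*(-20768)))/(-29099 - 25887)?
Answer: -18591/27493 ≈ -0.67621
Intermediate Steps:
(-2679 + (19093 - 1*(-20768)))/(-29099 - 25887) = (-2679 + (19093 + 20768))/(-54986) = (-2679 + 39861)*(-1/54986) = 37182*(-1/54986) = -18591/27493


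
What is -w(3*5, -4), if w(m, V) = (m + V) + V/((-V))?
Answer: -10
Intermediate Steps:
w(m, V) = -1 + V + m (w(m, V) = (V + m) + V*(-1/V) = (V + m) - 1 = -1 + V + m)
-w(3*5, -4) = -(-1 - 4 + 3*5) = -(-1 - 4 + 15) = -1*10 = -10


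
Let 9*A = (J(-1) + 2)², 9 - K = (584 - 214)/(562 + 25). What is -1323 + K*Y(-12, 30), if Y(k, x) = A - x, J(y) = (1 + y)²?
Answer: -8296267/5283 ≈ -1570.4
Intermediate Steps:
K = 4913/587 (K = 9 - (584 - 214)/(562 + 25) = 9 - 370/587 = 4913/587 ≈ 8.3697)
A = 4/9 (A = ((1 - 1)² + 2)²/9 = (0² + 2)²/9 = (0 + 2)²/9 = (⅑)*2² = (⅑)*4 = 4/9 ≈ 0.44444)
Y(k, x) = 4/9 - x
-1323 + K*Y(-12, 30) = -1323 + 4913*(4/9 - 1*30)/587 = -1323 + 4913*(4/9 - 30)/587 = -1323 + (4913/587)*(-266/9) = -1323 - 1306858/5283 = -8296267/5283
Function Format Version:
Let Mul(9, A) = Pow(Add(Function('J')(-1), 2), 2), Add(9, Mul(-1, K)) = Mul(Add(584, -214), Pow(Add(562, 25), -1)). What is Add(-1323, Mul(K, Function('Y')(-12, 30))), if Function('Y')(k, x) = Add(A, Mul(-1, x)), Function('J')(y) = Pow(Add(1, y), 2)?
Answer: Rational(-8296267, 5283) ≈ -1570.4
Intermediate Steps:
K = Rational(4913, 587) (K = Add(9, Mul(-1, Mul(Add(584, -214), Pow(Add(562, 25), -1)))) = Add(9, Mul(-1, Mul(370, Pow(587, -1)))) = Add(9, Mul(-1, Mul(370, Rational(1, 587)))) = Add(9, Mul(-1, Rational(370, 587))) = Add(9, Rational(-370, 587)) = Rational(4913, 587) ≈ 8.3697)
A = Rational(4, 9) (A = Mul(Rational(1, 9), Pow(Add(Pow(Add(1, -1), 2), 2), 2)) = Mul(Rational(1, 9), Pow(Add(Pow(0, 2), 2), 2)) = Mul(Rational(1, 9), Pow(Add(0, 2), 2)) = Mul(Rational(1, 9), Pow(2, 2)) = Mul(Rational(1, 9), 4) = Rational(4, 9) ≈ 0.44444)
Function('Y')(k, x) = Add(Rational(4, 9), Mul(-1, x))
Add(-1323, Mul(K, Function('Y')(-12, 30))) = Add(-1323, Mul(Rational(4913, 587), Add(Rational(4, 9), Mul(-1, 30)))) = Add(-1323, Mul(Rational(4913, 587), Add(Rational(4, 9), -30))) = Add(-1323, Mul(Rational(4913, 587), Rational(-266, 9))) = Add(-1323, Rational(-1306858, 5283)) = Rational(-8296267, 5283)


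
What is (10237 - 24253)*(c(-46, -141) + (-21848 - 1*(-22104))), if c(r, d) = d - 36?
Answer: -1107264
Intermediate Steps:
c(r, d) = -36 + d
(10237 - 24253)*(c(-46, -141) + (-21848 - 1*(-22104))) = (10237 - 24253)*((-36 - 141) + (-21848 - 1*(-22104))) = -14016*(-177 + (-21848 + 22104)) = -14016*(-177 + 256) = -14016*79 = -1107264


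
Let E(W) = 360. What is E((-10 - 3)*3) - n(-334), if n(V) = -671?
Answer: 1031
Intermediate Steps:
E((-10 - 3)*3) - n(-334) = 360 - 1*(-671) = 360 + 671 = 1031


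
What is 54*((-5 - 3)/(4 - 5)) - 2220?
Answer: -1788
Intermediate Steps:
54*((-5 - 3)/(4 - 5)) - 2220 = 54*(-8/(-1)) - 2220 = 54*(-8*(-1)) - 2220 = 54*8 - 2220 = 432 - 2220 = -1788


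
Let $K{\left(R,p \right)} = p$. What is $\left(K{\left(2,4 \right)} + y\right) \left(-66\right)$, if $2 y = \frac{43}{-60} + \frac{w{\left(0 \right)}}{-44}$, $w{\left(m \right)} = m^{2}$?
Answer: $- \frac{4807}{20} \approx -240.35$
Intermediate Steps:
$y = - \frac{43}{120}$ ($y = \frac{\frac{43}{-60} + \frac{0^{2}}{-44}}{2} = \frac{43 \left(- \frac{1}{60}\right) + 0 \left(- \frac{1}{44}\right)}{2} = \frac{- \frac{43}{60} + 0}{2} = \frac{1}{2} \left(- \frac{43}{60}\right) = - \frac{43}{120} \approx -0.35833$)
$\left(K{\left(2,4 \right)} + y\right) \left(-66\right) = \left(4 - \frac{43}{120}\right) \left(-66\right) = \frac{437}{120} \left(-66\right) = - \frac{4807}{20}$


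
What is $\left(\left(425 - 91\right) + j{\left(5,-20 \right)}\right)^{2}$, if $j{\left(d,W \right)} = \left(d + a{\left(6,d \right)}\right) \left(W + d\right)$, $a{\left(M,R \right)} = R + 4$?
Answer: $15376$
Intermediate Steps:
$a{\left(M,R \right)} = 4 + R$
$j{\left(d,W \right)} = \left(4 + 2 d\right) \left(W + d\right)$ ($j{\left(d,W \right)} = \left(d + \left(4 + d\right)\right) \left(W + d\right) = \left(4 + 2 d\right) \left(W + d\right)$)
$\left(\left(425 - 91\right) + j{\left(5,-20 \right)}\right)^{2} = \left(\left(425 - 91\right) + \left(2 \cdot 5^{2} + 4 \left(-20\right) + 4 \cdot 5 + 2 \left(-20\right) 5\right)\right)^{2} = \left(\left(425 - 91\right) + \left(2 \cdot 25 - 80 + 20 - 200\right)\right)^{2} = \left(334 + \left(50 - 80 + 20 - 200\right)\right)^{2} = \left(334 - 210\right)^{2} = 124^{2} = 15376$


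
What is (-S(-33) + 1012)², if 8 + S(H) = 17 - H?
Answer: 940900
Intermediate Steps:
S(H) = 9 - H (S(H) = -8 + (17 - H) = 9 - H)
(-S(-33) + 1012)² = (-(9 - 1*(-33)) + 1012)² = (-(9 + 33) + 1012)² = (-1*42 + 1012)² = (-42 + 1012)² = 970² = 940900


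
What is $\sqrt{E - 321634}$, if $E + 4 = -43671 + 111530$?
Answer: $i \sqrt{253779} \approx 503.76 i$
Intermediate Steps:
$E = 67855$ ($E = -4 + \left(-43671 + 111530\right) = -4 + 67859 = 67855$)
$\sqrt{E - 321634} = \sqrt{67855 - 321634} = \sqrt{-253779} = i \sqrt{253779}$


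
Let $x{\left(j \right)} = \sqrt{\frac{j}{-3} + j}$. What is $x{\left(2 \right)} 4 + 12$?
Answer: $12 + \frac{8 \sqrt{3}}{3} \approx 16.619$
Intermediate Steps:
$x{\left(j \right)} = \frac{\sqrt{6} \sqrt{j}}{3}$ ($x{\left(j \right)} = \sqrt{j \left(- \frac{1}{3}\right) + j} = \sqrt{- \frac{j}{3} + j} = \sqrt{\frac{2 j}{3}} = \frac{\sqrt{6} \sqrt{j}}{3}$)
$x{\left(2 \right)} 4 + 12 = \frac{\sqrt{6} \sqrt{2}}{3} \cdot 4 + 12 = \frac{2 \sqrt{3}}{3} \cdot 4 + 12 = \frac{8 \sqrt{3}}{3} + 12 = 12 + \frac{8 \sqrt{3}}{3}$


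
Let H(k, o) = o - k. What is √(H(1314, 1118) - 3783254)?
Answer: 5*I*√151338 ≈ 1945.1*I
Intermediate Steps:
√(H(1314, 1118) - 3783254) = √((1118 - 1*1314) - 3783254) = √((1118 - 1314) - 3783254) = √(-196 - 3783254) = √(-3783450) = 5*I*√151338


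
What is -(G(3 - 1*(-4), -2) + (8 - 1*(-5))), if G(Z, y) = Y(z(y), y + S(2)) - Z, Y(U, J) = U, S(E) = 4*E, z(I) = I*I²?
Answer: 2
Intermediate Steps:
z(I) = I³
G(Z, y) = y³ - Z
-(G(3 - 1*(-4), -2) + (8 - 1*(-5))) = -(((-2)³ - (3 - 1*(-4))) + (8 - 1*(-5))) = -((-8 - (3 + 4)) + (8 + 5)) = -((-8 - 1*7) + 13) = -((-8 - 7) + 13) = -(-15 + 13) = -1*(-2) = 2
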